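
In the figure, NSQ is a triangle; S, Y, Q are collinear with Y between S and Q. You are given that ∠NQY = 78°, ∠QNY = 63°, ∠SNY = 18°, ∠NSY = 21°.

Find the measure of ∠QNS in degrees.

1. ∠NQS = 78°  [Y on ray QS]
2. ∠NSQ = 21°  [Y on ray SQ]
3. ∠QNS = 81°  [△NSQ]

∠QNS = 81°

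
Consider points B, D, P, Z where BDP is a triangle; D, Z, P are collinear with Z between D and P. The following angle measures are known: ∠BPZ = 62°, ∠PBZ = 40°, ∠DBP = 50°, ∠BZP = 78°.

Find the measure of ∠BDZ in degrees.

∠BDZ = 68°

1. ∠BPD = 62°  [Z on ray PD]
2. ∠BDP = 68°  [△BDP]
3. ∠BDZ = 68°  [Z on ray DP]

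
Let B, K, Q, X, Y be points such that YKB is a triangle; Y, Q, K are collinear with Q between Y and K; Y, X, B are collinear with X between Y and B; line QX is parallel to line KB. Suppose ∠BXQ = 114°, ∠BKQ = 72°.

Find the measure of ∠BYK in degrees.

1. ∠QXY = 66°  [linear pair at X on YB]
2. ∠BKY = 72°  [Q on ray KY]
3. ∠KBY = 66°  [QX∥KB, corresponding at X]
4. ∠BYK = 42°  [△YKB]

∠BYK = 42°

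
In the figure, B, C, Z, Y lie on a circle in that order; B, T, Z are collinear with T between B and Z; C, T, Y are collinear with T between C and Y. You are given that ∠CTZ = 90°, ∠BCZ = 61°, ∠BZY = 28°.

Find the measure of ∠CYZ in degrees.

1. ∠BTY = 90°  [vertical angles at T]
2. ∠YTZ = 90°  [linear pair at T on BZ]
3. ∠CYZ = 62°  [△ZTY]

∠CYZ = 62°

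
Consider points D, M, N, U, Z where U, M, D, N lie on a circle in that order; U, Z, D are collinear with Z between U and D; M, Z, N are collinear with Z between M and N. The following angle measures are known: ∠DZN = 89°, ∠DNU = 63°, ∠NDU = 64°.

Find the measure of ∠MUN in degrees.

∠MUN = 80°

1. ∠NZU = 91°  [linear pair at Z on UD]
2. ∠DUN = 53°  [△UDN]
3. ∠NMU = 64°  [same arc UN]
4. ∠MNU = 36°  [△UZN]
5. ∠MUN = 80°  [△UMN]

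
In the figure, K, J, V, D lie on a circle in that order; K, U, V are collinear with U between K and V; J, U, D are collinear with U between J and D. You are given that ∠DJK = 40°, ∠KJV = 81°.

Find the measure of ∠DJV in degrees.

1. ∠DVK = 40°  [same arc KD]
2. ∠KDV = 99°  [cyclic KJVD, opposite ∠J+∠D]
3. ∠DKV = 41°  [△KVD]
4. ∠DJV = 41°  [same arc VD]

∠DJV = 41°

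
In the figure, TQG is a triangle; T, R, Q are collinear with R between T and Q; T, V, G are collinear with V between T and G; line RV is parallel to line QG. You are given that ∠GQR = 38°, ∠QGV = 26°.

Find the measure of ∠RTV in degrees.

1. ∠GQT = 38°  [R on ray QT]
2. ∠QGT = 26°  [V on ray GT]
3. ∠GTQ = 116°  [△TQG]
4. ∠RTV = 116°  [R on TQ, V on TG]

∠RTV = 116°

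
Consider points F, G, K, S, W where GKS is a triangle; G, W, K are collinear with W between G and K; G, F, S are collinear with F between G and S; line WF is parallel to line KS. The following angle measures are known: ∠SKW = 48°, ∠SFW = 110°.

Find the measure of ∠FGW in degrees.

∠FGW = 62°

1. ∠GKS = 48°  [W on ray KG]
2. ∠GFW = 70°  [linear pair at F on GS]
3. ∠FWG = 48°  [WF∥KS, corresponding at W]
4. ∠FGW = 62°  [△GWF]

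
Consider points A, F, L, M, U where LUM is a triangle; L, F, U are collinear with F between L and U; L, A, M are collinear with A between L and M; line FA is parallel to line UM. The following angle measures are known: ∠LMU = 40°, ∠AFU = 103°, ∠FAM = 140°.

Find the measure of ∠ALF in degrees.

∠ALF = 63°

1. ∠FAL = 40°  [FA∥UM, corresponding at A]
2. ∠AFL = 77°  [linear pair at F on LU]
3. ∠ALF = 63°  [△LFA]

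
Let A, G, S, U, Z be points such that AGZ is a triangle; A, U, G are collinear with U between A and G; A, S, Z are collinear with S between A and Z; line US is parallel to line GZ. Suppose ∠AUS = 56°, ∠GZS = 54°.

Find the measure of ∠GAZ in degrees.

∠GAZ = 70°

1. ∠AGZ = 56°  [US∥GZ, corresponding at U]
2. ∠AZG = 54°  [S on ray ZA]
3. ∠GAZ = 70°  [△AGZ]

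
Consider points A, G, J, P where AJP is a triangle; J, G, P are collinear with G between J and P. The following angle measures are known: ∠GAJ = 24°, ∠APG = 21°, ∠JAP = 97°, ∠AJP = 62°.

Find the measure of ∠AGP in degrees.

∠AGP = 86°

1. ∠AJG = 62°  [G on ray JP]
2. ∠AGJ = 94°  [△AJG]
3. ∠AGP = 86°  [linear pair at G on JP]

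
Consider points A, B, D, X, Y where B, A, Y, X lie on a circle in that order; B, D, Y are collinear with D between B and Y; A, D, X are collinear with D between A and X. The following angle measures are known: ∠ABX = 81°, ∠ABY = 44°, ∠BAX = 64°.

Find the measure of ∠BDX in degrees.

1. ∠AXY = 44°  [same arc AY]
2. ∠BYX = 64°  [same arc BX]
3. ∠XDY = 72°  [△YDX]
4. ∠BDX = 108°  [linear pair at D on BY]

∠BDX = 108°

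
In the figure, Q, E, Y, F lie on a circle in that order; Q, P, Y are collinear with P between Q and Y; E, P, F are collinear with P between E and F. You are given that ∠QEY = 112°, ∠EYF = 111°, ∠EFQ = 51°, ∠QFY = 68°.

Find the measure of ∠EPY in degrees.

1. ∠EQF = 69°  [cyclic QEYF, opposite ∠Q+∠Y]
2. ∠EYQ = 51°  [same arc QE]
3. ∠FEQ = 60°  [△QEF]
4. ∠EQY = 17°  [△QEY]
5. ∠EPQ = 103°  [△QPE]
6. ∠EPY = 77°  [linear pair at P on QY]

∠EPY = 77°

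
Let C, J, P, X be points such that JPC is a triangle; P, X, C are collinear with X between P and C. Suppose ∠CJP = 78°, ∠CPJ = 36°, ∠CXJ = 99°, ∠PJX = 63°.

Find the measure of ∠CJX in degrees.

∠CJX = 15°

1. ∠JCP = 66°  [△JPC]
2. ∠JCX = 66°  [X on ray CP]
3. ∠CJX = 15°  [△JXC]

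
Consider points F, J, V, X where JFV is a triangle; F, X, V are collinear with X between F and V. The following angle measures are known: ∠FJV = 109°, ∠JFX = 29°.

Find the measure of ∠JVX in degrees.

∠JVX = 42°

1. ∠JFV = 29°  [X on ray FV]
2. ∠FVJ = 42°  [△JFV]
3. ∠JVX = 42°  [X on ray VF]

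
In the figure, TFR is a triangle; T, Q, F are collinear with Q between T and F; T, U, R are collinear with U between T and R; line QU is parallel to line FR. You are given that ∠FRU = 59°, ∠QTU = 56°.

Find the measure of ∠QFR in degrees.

∠QFR = 65°

1. ∠FRT = 59°  [U on ray RT]
2. ∠FTR = 56°  [Q on TF, U on TR]
3. ∠RFT = 65°  [△TFR]
4. ∠QFR = 65°  [Q on ray FT]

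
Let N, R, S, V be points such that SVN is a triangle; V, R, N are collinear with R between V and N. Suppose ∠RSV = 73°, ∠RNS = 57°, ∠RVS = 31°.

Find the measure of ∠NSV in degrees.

1. ∠SNV = 57°  [R on ray NV]
2. ∠NVS = 31°  [R on ray VN]
3. ∠NSV = 92°  [△SVN]

∠NSV = 92°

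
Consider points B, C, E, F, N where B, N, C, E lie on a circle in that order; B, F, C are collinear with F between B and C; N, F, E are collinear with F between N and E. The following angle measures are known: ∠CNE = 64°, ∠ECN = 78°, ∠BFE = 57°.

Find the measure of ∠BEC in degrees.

1. ∠CBE = 64°  [same arc CE]
2. ∠CEN = 38°  [△NCE]
3. ∠CFE = 123°  [linear pair at F on BC]
4. ∠BCE = 19°  [△CFE]
5. ∠BEC = 97°  [△BCE]

∠BEC = 97°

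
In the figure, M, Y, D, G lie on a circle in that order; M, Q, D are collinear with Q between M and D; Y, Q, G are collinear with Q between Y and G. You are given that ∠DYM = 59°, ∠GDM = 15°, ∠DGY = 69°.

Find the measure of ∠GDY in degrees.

∠GDY = 67°

1. ∠DGM = 121°  [cyclic MYDG, opposite ∠Y+∠G]
2. ∠DMG = 44°  [△MDG]
3. ∠DYG = 44°  [same arc DG]
4. ∠GDY = 67°  [△YDG]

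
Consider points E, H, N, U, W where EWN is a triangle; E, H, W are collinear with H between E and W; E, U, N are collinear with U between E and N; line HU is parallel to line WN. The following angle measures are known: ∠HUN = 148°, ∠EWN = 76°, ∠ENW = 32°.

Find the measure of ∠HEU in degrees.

∠HEU = 72°

1. ∠EUH = 32°  [linear pair at U on EN]
2. ∠EHU = 76°  [HU∥WN, corresponding at H]
3. ∠HEU = 72°  [△EHU]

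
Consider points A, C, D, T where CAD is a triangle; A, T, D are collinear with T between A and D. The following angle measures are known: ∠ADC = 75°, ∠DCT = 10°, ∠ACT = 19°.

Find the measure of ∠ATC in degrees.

∠ATC = 85°

1. ∠CDT = 75°  [T on ray DA]
2. ∠CTD = 95°  [△CTD]
3. ∠ATC = 85°  [linear pair at T on AD]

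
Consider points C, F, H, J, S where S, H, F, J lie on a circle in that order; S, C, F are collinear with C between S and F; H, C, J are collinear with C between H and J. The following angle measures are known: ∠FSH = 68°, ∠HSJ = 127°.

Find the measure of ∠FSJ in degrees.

∠FSJ = 59°

1. ∠FJH = 68°  [same arc HF]
2. ∠HFJ = 53°  [cyclic SHFJ, opposite ∠S+∠F]
3. ∠FHJ = 59°  [△HFJ]
4. ∠FSJ = 59°  [same arc FJ]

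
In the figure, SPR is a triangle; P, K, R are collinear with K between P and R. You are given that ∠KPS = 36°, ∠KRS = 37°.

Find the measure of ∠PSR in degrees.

1. ∠RPS = 36°  [K on ray PR]
2. ∠PRS = 37°  [K on ray RP]
3. ∠PSR = 107°  [△SPR]

∠PSR = 107°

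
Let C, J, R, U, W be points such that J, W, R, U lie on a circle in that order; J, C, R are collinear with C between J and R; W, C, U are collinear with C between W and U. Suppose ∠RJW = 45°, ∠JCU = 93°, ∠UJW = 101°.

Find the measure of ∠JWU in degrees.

1. ∠RUW = 45°  [same arc WR]
2. ∠RCU = 87°  [linear pair at C on JR]
3. ∠JRU = 48°  [△RCU]
4. ∠JWU = 48°  [same arc JU]

∠JWU = 48°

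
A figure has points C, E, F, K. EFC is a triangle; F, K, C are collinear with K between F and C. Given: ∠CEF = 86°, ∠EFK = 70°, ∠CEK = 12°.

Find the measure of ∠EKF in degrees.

1. ∠CFE = 70°  [K on ray FC]
2. ∠ECF = 24°  [△EFC]
3. ∠ECK = 24°  [K on ray CF]
4. ∠CKE = 144°  [△EKC]
5. ∠EKF = 36°  [linear pair at K on FC]

∠EKF = 36°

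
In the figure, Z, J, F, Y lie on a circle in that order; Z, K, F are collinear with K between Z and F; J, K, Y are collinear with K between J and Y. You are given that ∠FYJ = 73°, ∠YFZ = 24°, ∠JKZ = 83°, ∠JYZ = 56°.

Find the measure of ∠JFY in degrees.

1. ∠YJZ = 24°  [same arc ZY]
2. ∠JZY = 100°  [△ZJY]
3. ∠JFY = 80°  [cyclic ZJFY, opposite ∠Z+∠F]

∠JFY = 80°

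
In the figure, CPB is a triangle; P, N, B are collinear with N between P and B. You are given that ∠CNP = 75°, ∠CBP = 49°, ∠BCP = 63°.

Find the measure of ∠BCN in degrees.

∠BCN = 26°

1. ∠BNC = 105°  [linear pair at N on PB]
2. ∠CBN = 49°  [N on ray BP]
3. ∠BCN = 26°  [△CNB]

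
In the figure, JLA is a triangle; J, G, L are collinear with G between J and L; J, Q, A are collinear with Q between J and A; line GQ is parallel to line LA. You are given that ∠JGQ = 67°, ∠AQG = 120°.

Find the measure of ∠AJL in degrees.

1. ∠GQJ = 60°  [linear pair at Q on JA]
2. ∠GJQ = 53°  [△JGQ]
3. ∠AJL = 53°  [G on JL, Q on JA]

∠AJL = 53°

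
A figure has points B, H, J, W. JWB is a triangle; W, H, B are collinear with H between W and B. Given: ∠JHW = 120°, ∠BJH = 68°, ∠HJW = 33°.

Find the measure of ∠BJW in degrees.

1. ∠HWJ = 27°  [△JWH]
2. ∠BHJ = 60°  [linear pair at H on WB]
3. ∠HBJ = 52°  [△JHB]
4. ∠BWJ = 27°  [H on ray WB]
5. ∠JBW = 52°  [H on ray BW]
6. ∠BJW = 101°  [△JWB]

∠BJW = 101°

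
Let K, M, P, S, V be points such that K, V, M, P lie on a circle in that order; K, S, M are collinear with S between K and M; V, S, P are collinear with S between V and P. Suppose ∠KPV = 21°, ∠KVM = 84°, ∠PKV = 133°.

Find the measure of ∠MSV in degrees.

∠MSV = 101°

1. ∠KMV = 21°  [same arc KV]
2. ∠KVP = 26°  [△KVP]
3. ∠MKV = 75°  [△KVM]
4. ∠KSV = 79°  [△KSV]
5. ∠MSV = 101°  [linear pair at S on KM]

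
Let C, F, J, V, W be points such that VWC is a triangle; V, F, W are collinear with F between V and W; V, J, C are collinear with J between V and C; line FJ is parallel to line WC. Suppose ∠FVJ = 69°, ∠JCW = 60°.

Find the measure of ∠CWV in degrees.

∠CWV = 51°

1. ∠CVW = 69°  [F on VW, J on VC]
2. ∠VCW = 60°  [J on ray CV]
3. ∠CWV = 51°  [△VWC]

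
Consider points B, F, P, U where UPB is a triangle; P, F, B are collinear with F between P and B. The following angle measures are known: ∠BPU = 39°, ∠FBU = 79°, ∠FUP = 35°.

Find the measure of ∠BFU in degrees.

∠BFU = 74°

1. ∠FPU = 39°  [F on ray PB]
2. ∠PFU = 106°  [△UPF]
3. ∠BFU = 74°  [linear pair at F on PB]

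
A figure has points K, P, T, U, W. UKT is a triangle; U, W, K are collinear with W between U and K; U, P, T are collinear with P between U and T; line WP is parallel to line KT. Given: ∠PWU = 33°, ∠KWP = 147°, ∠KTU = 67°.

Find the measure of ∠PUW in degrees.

∠PUW = 80°

1. ∠TKU = 33°  [WP∥KT, corresponding at W]
2. ∠KUT = 80°  [△UKT]
3. ∠PUW = 80°  [W on UK, P on UT]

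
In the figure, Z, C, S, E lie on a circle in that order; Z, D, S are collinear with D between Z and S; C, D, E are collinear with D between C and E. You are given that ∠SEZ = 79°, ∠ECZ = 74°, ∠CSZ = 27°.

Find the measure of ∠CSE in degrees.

∠CSE = 101°

1. ∠CEZ = 27°  [same arc ZC]
2. ∠CZE = 79°  [△ZCE]
3. ∠CSE = 101°  [cyclic ZCSE, opposite ∠Z+∠S]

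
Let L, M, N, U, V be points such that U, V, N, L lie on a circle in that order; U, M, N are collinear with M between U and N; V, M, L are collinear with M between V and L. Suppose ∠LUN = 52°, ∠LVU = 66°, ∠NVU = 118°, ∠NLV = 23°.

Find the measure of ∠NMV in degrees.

∠NMV = 89°

1. ∠LVN = 52°  [same arc NL]
2. ∠NUV = 23°  [same arc VN]
3. ∠UNV = 39°  [△UVN]
4. ∠NMV = 89°  [△VMN]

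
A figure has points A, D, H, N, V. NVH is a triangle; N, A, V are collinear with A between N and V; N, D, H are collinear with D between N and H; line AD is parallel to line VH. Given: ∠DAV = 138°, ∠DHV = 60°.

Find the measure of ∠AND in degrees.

1. ∠DAN = 42°  [linear pair at A on NV]
2. ∠NHV = 60°  [D on ray HN]
3. ∠HVN = 42°  [AD∥VH, corresponding at A]
4. ∠HNV = 78°  [△NVH]
5. ∠AND = 78°  [A on NV, D on NH]

∠AND = 78°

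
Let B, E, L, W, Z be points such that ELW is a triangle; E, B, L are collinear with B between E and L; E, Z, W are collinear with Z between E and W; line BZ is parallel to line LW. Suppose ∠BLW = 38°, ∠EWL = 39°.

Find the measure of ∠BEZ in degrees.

1. ∠ELW = 38°  [B on ray LE]
2. ∠LEW = 103°  [△ELW]
3. ∠BEZ = 103°  [B on EL, Z on EW]

∠BEZ = 103°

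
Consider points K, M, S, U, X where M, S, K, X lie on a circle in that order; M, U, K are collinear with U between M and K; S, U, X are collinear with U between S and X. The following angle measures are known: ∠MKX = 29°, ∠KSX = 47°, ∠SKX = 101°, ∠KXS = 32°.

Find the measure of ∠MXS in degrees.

1. ∠MSX = 29°  [same arc MX]
2. ∠SMX = 79°  [cyclic MSKX, opposite ∠M+∠K]
3. ∠MXS = 72°  [△MSX]

∠MXS = 72°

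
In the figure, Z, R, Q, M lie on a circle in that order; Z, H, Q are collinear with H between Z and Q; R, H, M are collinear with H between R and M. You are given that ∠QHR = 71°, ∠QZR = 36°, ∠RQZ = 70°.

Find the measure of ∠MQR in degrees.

1. ∠MRQ = 39°  [△RHQ]
2. ∠QMR = 36°  [same arc RQ]
3. ∠MQR = 105°  [△RQM]

∠MQR = 105°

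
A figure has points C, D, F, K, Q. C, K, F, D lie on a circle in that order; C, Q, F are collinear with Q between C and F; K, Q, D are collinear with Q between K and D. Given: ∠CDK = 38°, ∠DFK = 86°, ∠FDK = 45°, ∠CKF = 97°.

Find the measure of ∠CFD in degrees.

1. ∠DKF = 49°  [△KFD]
2. ∠CDF = 83°  [cyclic CKFD, opposite ∠K+∠D]
3. ∠DCF = 49°  [same arc FD]
4. ∠CFD = 48°  [△CFD]

∠CFD = 48°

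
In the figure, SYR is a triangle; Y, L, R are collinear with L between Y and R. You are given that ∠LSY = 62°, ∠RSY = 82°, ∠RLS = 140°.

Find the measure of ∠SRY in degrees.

∠SRY = 20°

1. ∠SLY = 40°  [linear pair at L on YR]
2. ∠LYS = 78°  [△SYL]
3. ∠RYS = 78°  [L on ray YR]
4. ∠SRY = 20°  [△SYR]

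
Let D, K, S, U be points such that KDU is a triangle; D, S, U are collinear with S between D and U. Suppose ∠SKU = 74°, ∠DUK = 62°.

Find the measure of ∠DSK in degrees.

1. ∠KUS = 62°  [S on ray UD]
2. ∠KSU = 44°  [△KSU]
3. ∠DSK = 136°  [linear pair at S on DU]

∠DSK = 136°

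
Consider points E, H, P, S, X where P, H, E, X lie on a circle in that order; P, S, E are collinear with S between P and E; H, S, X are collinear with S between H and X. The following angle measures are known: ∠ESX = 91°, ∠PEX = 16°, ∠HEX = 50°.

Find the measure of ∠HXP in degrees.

1. ∠PHX = 16°  [same arc PX]
2. ∠HPX = 130°  [cyclic PHEX, opposite ∠P+∠E]
3. ∠HXP = 34°  [△PHX]

∠HXP = 34°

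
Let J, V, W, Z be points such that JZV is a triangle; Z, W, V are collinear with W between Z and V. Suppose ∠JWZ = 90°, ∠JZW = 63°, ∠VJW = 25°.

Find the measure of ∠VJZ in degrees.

∠VJZ = 52°

1. ∠JWV = 90°  [linear pair at W on ZV]
2. ∠JZV = 63°  [W on ray ZV]
3. ∠JVW = 65°  [△JWV]
4. ∠JVZ = 65°  [W on ray VZ]
5. ∠VJZ = 52°  [△JZV]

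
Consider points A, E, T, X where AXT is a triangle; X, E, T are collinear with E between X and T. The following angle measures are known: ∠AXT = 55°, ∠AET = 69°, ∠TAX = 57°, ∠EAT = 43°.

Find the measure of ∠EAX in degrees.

∠EAX = 14°

1. ∠AXE = 55°  [E on ray XT]
2. ∠AEX = 111°  [linear pair at E on XT]
3. ∠EAX = 14°  [△AXE]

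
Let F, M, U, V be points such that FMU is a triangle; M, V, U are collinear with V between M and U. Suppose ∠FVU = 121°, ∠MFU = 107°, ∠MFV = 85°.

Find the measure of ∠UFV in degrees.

1. ∠FVM = 59°  [linear pair at V on MU]
2. ∠FMV = 36°  [△FMV]
3. ∠FMU = 36°  [V on ray MU]
4. ∠FUM = 37°  [△FMU]
5. ∠FUV = 37°  [V on ray UM]
6. ∠UFV = 22°  [△FVU]

∠UFV = 22°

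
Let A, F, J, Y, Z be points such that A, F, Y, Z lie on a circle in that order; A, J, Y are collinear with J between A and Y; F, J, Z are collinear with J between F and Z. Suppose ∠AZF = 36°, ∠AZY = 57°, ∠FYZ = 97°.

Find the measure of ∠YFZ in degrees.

∠YFZ = 62°

1. ∠AYF = 36°  [same arc AF]
2. ∠AFY = 123°  [cyclic AFYZ, opposite ∠F+∠Z]
3. ∠FAY = 21°  [△AFY]
4. ∠FZY = 21°  [same arc FY]
5. ∠YFZ = 62°  [△FYZ]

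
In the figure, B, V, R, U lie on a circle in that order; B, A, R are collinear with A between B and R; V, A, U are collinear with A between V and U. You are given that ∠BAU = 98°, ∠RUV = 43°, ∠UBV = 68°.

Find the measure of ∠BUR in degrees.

1. ∠RAU = 82°  [linear pair at A on BR]
2. ∠BRU = 55°  [△RAU]
3. ∠URV = 112°  [cyclic BVRU, opposite ∠B+∠R]
4. ∠RVU = 25°  [△VRU]
5. ∠RBU = 25°  [same arc RU]
6. ∠BUR = 100°  [△BRU]

∠BUR = 100°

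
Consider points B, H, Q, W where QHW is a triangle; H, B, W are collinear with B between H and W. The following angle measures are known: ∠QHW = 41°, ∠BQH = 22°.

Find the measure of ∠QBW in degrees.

1. ∠BHQ = 41°  [B on ray HW]
2. ∠HBQ = 117°  [△QHB]
3. ∠QBW = 63°  [linear pair at B on HW]

∠QBW = 63°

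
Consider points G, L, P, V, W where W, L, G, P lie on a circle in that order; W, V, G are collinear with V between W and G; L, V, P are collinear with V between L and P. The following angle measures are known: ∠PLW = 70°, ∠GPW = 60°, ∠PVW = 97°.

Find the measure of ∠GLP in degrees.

∠GLP = 50°

1. ∠PGW = 70°  [same arc WP]
2. ∠GWP = 50°  [△WGP]
3. ∠GLP = 50°  [same arc GP]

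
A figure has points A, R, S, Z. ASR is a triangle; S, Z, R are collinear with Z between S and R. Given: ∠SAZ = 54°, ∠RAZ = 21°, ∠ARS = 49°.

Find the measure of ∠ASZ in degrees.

∠ASZ = 56°

1. ∠ARZ = 49°  [Z on ray RS]
2. ∠AZR = 110°  [△AZR]
3. ∠AZS = 70°  [linear pair at Z on SR]
4. ∠ASZ = 56°  [△ASZ]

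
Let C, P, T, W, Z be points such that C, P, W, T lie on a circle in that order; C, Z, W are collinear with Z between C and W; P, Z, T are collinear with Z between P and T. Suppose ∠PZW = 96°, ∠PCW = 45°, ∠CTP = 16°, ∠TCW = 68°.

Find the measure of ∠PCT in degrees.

∠PCT = 113°

1. ∠CZP = 84°  [linear pair at Z on CW]
2. ∠CPT = 51°  [△CZP]
3. ∠PCT = 113°  [△CPT]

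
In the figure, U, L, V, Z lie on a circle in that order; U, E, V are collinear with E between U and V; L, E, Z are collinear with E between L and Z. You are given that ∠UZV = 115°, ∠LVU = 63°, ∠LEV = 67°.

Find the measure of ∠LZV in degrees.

∠LZV = 52°

1. ∠ULV = 65°  [cyclic ULVZ, opposite ∠L+∠Z]
2. ∠LUV = 52°  [△ULV]
3. ∠LZV = 52°  [same arc LV]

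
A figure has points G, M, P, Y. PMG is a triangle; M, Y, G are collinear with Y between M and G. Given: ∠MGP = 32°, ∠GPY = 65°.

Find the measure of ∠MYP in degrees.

1. ∠PGY = 32°  [Y on ray GM]
2. ∠GYP = 83°  [△PYG]
3. ∠MYP = 97°  [linear pair at Y on MG]

∠MYP = 97°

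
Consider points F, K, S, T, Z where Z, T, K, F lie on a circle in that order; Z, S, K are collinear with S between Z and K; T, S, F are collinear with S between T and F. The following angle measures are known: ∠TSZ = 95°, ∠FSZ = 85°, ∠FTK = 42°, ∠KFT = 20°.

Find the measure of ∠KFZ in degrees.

∠KFZ = 73°

1. ∠FSK = 95°  [vertical angles at S]
2. ∠FZK = 42°  [same arc KF]
3. ∠FKZ = 65°  [△KSF]
4. ∠KFZ = 73°  [△ZKF]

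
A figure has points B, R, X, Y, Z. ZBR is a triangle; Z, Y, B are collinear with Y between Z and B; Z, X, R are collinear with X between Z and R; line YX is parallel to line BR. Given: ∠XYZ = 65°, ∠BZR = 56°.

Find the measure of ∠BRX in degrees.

∠BRX = 59°

1. ∠RBZ = 65°  [YX∥BR, corresponding at Y]
2. ∠BRZ = 59°  [△ZBR]
3. ∠BRX = 59°  [X on ray RZ]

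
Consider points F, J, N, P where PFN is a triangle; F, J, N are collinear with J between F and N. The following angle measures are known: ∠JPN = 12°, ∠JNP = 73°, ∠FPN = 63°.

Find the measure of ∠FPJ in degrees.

∠FPJ = 51°

1. ∠NJP = 95°  [△PJN]
2. ∠FNP = 73°  [J on ray NF]
3. ∠NFP = 44°  [△PFN]
4. ∠FJP = 85°  [linear pair at J on FN]
5. ∠JFP = 44°  [J on ray FN]
6. ∠FPJ = 51°  [△PFJ]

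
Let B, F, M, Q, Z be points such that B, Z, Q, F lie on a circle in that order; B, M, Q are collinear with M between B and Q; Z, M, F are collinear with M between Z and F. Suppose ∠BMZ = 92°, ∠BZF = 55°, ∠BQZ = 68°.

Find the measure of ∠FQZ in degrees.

∠FQZ = 123°

1. ∠FMQ = 92°  [vertical angles at M]
2. ∠QMZ = 88°  [linear pair at M on BQ]
3. ∠BQF = 55°  [same arc BF]
4. ∠FZQ = 24°  [△ZMQ]
5. ∠QFZ = 33°  [△QMF]
6. ∠FQZ = 123°  [△ZQF]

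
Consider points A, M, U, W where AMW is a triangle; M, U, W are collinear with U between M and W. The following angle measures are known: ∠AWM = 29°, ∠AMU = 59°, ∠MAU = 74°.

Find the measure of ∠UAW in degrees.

1. ∠AWU = 29°  [U on ray WM]
2. ∠AUM = 47°  [△AMU]
3. ∠AUW = 133°  [linear pair at U on MW]
4. ∠UAW = 18°  [△AUW]

∠UAW = 18°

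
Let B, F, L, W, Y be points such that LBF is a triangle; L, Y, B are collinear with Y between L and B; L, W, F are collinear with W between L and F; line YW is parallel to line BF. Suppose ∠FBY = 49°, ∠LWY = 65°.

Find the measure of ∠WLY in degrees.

1. ∠FBL = 49°  [Y on ray BL]
2. ∠BFL = 65°  [YW∥BF, corresponding at W]
3. ∠BLF = 66°  [△LBF]
4. ∠WLY = 66°  [Y on LB, W on LF]

∠WLY = 66°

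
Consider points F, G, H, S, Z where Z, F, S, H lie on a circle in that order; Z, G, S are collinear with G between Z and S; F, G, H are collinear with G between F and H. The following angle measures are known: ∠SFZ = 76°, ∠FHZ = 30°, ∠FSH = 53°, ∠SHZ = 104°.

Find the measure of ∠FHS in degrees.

1. ∠FSZ = 30°  [same arc ZF]
2. ∠FZS = 74°  [△ZFS]
3. ∠FHS = 74°  [same arc FS]

∠FHS = 74°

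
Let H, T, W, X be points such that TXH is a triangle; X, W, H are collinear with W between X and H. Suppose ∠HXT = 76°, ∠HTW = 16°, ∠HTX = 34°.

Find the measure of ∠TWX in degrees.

∠TWX = 86°

1. ∠THX = 70°  [△TXH]
2. ∠THW = 70°  [W on ray HX]
3. ∠HWT = 94°  [△TWH]
4. ∠TWX = 86°  [linear pair at W on XH]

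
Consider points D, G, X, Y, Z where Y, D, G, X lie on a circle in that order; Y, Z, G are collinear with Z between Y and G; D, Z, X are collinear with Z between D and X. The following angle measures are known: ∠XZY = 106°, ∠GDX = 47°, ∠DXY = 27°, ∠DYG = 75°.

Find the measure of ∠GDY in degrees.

1. ∠DZG = 106°  [vertical angles at Z]
2. ∠DGY = 27°  [△DZG]
3. ∠GDY = 78°  [△YDG]

∠GDY = 78°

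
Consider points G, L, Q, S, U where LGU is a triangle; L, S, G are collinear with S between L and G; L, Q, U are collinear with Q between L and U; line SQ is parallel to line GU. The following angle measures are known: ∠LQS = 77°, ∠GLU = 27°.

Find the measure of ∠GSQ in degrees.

∠GSQ = 104°

1. ∠GUL = 77°  [SQ∥GU, corresponding at Q]
2. ∠LGU = 76°  [△LGU]
3. ∠LSQ = 76°  [SQ∥GU, corresponding at S]
4. ∠GSQ = 104°  [linear pair at S on LG]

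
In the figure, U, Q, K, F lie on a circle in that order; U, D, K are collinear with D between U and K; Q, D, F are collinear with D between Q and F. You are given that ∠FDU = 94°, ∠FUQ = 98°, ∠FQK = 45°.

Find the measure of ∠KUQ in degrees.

1. ∠FKQ = 82°  [cyclic UQKF, opposite ∠U+∠K]
2. ∠KFQ = 53°  [△QKF]
3. ∠KUQ = 53°  [same arc QK]

∠KUQ = 53°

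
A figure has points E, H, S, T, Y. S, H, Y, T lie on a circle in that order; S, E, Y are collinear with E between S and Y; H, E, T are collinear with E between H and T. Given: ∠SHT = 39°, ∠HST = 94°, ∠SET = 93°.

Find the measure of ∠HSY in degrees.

1. ∠SYT = 39°  [same arc ST]
2. ∠TEY = 87°  [linear pair at E on SY]
3. ∠HTY = 54°  [△YET]
4. ∠HSY = 54°  [same arc HY]

∠HSY = 54°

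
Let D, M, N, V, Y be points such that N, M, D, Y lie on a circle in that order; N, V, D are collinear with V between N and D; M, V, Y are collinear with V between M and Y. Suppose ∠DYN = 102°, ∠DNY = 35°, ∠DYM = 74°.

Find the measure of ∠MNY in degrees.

∠MNY = 109°

1. ∠DMY = 35°  [same arc DY]
2. ∠MDY = 71°  [△MDY]
3. ∠MNY = 109°  [cyclic NMDY, opposite ∠N+∠D]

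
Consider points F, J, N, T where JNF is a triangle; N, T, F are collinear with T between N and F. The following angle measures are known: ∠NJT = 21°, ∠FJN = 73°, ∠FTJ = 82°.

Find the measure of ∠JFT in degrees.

1. ∠JTN = 98°  [linear pair at T on NF]
2. ∠JNT = 61°  [△JNT]
3. ∠FNJ = 61°  [T on ray NF]
4. ∠JFN = 46°  [△JNF]
5. ∠JFT = 46°  [T on ray FN]

∠JFT = 46°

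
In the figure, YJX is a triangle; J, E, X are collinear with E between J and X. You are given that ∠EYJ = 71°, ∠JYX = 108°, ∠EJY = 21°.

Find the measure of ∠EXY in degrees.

1. ∠XJY = 21°  [E on ray JX]
2. ∠JXY = 51°  [△YJX]
3. ∠EXY = 51°  [E on ray XJ]

∠EXY = 51°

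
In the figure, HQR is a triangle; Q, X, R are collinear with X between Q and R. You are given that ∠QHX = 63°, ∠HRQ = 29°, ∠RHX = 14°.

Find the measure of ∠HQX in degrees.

∠HQX = 74°

1. ∠HRX = 29°  [X on ray RQ]
2. ∠HXR = 137°  [△HXR]
3. ∠HXQ = 43°  [linear pair at X on QR]
4. ∠HQX = 74°  [△HQX]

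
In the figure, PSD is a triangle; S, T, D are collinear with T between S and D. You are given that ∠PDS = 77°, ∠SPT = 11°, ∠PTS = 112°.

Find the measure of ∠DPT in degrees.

∠DPT = 35°

1. ∠PDT = 77°  [T on ray DS]
2. ∠DTP = 68°  [linear pair at T on SD]
3. ∠DPT = 35°  [△PTD]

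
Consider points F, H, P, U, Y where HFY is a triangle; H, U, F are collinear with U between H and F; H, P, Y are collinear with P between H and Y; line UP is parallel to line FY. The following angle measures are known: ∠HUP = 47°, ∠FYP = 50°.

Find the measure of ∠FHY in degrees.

∠FHY = 83°

1. ∠HFY = 47°  [UP∥FY, corresponding at U]
2. ∠FYH = 50°  [P on ray YH]
3. ∠FHY = 83°  [△HFY]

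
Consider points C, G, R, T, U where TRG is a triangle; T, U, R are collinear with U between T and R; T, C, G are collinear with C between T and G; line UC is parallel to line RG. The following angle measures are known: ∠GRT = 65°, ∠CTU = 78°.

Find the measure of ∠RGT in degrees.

1. ∠CUT = 65°  [UC∥RG, corresponding at U]
2. ∠TCU = 37°  [△TUC]
3. ∠RGT = 37°  [UC∥RG, corresponding at C]

∠RGT = 37°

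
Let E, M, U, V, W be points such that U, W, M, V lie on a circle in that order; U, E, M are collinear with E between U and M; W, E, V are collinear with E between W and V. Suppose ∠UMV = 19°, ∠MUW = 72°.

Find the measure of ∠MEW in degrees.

1. ∠UWV = 19°  [same arc UV]
2. ∠UEW = 89°  [△UEW]
3. ∠MEW = 91°  [linear pair at E on UM]

∠MEW = 91°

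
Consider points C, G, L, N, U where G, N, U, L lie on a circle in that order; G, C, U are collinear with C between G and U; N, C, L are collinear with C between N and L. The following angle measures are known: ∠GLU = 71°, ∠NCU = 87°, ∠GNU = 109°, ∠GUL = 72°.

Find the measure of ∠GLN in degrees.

∠GLN = 56°

1. ∠LGU = 37°  [△GUL]
2. ∠GCL = 87°  [vertical angles at C]
3. ∠GLN = 56°  [△GCL]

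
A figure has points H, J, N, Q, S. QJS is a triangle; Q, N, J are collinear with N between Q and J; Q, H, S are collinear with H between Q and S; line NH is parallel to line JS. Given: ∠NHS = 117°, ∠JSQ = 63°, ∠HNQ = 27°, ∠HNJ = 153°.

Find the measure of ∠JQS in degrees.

∠JQS = 90°

1. ∠NHQ = 63°  [linear pair at H on QS]
2. ∠HQN = 90°  [△QNH]
3. ∠JQS = 90°  [N on QJ, H on QS]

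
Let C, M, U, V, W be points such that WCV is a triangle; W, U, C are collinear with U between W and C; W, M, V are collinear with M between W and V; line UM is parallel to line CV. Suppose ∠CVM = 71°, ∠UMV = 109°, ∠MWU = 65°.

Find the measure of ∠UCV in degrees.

∠UCV = 44°

1. ∠CVW = 71°  [M on ray VW]
2. ∠CWV = 65°  [U on WC, M on WV]
3. ∠VCW = 44°  [△WCV]
4. ∠UCV = 44°  [U on ray CW]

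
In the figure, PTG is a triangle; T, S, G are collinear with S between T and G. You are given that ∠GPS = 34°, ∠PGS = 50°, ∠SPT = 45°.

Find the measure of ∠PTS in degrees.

1. ∠GSP = 96°  [△PSG]
2. ∠PST = 84°  [linear pair at S on TG]
3. ∠PTS = 51°  [△PTS]

∠PTS = 51°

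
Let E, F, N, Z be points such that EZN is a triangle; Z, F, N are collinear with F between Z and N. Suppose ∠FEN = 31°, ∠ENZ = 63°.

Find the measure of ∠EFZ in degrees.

∠EFZ = 94°

1. ∠ENF = 63°  [F on ray NZ]
2. ∠EFN = 86°  [△EFN]
3. ∠EFZ = 94°  [linear pair at F on ZN]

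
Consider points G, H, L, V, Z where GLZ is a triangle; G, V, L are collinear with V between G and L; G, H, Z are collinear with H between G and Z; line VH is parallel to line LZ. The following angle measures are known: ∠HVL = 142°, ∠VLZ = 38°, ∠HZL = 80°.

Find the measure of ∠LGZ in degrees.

1. ∠GLZ = 38°  [V on ray LG]
2. ∠GZL = 80°  [H on ray ZG]
3. ∠LGZ = 62°  [△GLZ]

∠LGZ = 62°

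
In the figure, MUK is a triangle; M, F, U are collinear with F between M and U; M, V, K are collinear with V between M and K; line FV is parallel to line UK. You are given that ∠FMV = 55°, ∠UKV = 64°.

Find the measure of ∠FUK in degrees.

1. ∠KMU = 55°  [F on MU, V on MK]
2. ∠MKU = 64°  [V on ray KM]
3. ∠KUM = 61°  [△MUK]
4. ∠FUK = 61°  [F on ray UM]

∠FUK = 61°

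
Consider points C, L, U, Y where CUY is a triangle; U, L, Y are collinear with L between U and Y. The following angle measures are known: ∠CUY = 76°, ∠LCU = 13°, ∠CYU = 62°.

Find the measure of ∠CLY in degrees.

∠CLY = 89°

1. ∠CUL = 76°  [L on ray UY]
2. ∠CLU = 91°  [△CUL]
3. ∠CLY = 89°  [linear pair at L on UY]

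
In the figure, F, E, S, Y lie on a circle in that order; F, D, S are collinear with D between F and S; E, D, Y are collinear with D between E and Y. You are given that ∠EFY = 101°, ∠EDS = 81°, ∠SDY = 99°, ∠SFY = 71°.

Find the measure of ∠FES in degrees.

∠FES = 122°

1. ∠ESY = 79°  [cyclic FESY, opposite ∠F+∠S]
2. ∠SEY = 71°  [same arc SY]
3. ∠EYS = 30°  [△ESY]
4. ∠ESF = 28°  [△EDS]
5. ∠EFS = 30°  [same arc ES]
6. ∠FES = 122°  [△FES]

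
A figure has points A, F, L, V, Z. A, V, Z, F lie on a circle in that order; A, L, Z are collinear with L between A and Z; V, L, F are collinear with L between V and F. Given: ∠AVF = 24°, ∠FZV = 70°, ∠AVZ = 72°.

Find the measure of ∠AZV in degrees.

∠AZV = 46°

1. ∠FAV = 110°  [cyclic AVZF, opposite ∠A+∠Z]
2. ∠AFV = 46°  [△AVF]
3. ∠AZV = 46°  [same arc AV]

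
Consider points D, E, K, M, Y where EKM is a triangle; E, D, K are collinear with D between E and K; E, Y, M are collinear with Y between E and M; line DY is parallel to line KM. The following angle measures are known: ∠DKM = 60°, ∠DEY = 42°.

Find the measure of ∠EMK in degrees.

1. ∠EKM = 60°  [D on ray KE]
2. ∠KEM = 42°  [D on EK, Y on EM]
3. ∠EMK = 78°  [△EKM]

∠EMK = 78°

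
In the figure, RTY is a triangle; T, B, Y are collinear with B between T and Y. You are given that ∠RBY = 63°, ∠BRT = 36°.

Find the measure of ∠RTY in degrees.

1. ∠RBT = 117°  [linear pair at B on TY]
2. ∠BTR = 27°  [△RTB]
3. ∠RTY = 27°  [B on ray TY]

∠RTY = 27°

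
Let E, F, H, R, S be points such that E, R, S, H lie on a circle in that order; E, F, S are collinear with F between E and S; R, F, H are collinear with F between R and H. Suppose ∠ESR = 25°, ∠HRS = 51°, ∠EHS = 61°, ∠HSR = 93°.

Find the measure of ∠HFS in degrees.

1. ∠HES = 51°  [same arc SH]
2. ∠RHS = 36°  [△RSH]
3. ∠ESH = 68°  [△ESH]
4. ∠HFS = 76°  [△SFH]

∠HFS = 76°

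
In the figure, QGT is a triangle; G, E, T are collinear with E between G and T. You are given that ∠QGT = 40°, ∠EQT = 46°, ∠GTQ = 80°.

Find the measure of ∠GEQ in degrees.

∠GEQ = 126°

1. ∠ETQ = 80°  [E on ray TG]
2. ∠QET = 54°  [△QET]
3. ∠GEQ = 126°  [linear pair at E on GT]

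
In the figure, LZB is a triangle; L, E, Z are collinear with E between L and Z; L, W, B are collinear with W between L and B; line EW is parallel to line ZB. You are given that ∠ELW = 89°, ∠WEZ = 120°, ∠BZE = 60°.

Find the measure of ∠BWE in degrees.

∠BWE = 149°

1. ∠LEW = 60°  [linear pair at E on LZ]
2. ∠EWL = 31°  [△LEW]
3. ∠BWE = 149°  [linear pair at W on LB]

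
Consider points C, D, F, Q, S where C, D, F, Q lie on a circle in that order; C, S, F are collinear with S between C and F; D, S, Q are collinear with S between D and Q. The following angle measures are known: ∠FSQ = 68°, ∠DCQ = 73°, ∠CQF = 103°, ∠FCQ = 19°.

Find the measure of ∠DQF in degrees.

1. ∠DFQ = 107°  [cyclic CDFQ, opposite ∠C+∠F]
2. ∠FDQ = 19°  [same arc FQ]
3. ∠DQF = 54°  [△DFQ]

∠DQF = 54°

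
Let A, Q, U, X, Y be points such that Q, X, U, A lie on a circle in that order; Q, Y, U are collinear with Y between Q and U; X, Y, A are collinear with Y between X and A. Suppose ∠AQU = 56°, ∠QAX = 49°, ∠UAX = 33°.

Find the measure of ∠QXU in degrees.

1. ∠QUX = 49°  [same arc QX]
2. ∠UQX = 33°  [same arc XU]
3. ∠QXU = 98°  [△QXU]

∠QXU = 98°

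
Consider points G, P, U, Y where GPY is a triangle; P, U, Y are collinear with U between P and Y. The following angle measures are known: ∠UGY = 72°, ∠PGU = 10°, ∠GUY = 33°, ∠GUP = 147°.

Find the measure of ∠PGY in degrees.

∠PGY = 82°

1. ∠GYU = 75°  [△GUY]
2. ∠GPU = 23°  [△GPU]
3. ∠GYP = 75°  [U on ray YP]
4. ∠GPY = 23°  [U on ray PY]
5. ∠PGY = 82°  [△GPY]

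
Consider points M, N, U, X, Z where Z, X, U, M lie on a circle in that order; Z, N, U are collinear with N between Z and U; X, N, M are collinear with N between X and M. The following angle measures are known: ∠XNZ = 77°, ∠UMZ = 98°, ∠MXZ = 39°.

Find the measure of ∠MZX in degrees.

∠MZX = 107°

1. ∠MNU = 77°  [vertical angles at N]
2. ∠MUZ = 39°  [same arc ZM]
3. ∠MNZ = 103°  [linear pair at N on ZU]
4. ∠MZU = 43°  [△ZUM]
5. ∠XMZ = 34°  [△ZNM]
6. ∠MZX = 107°  [△ZXM]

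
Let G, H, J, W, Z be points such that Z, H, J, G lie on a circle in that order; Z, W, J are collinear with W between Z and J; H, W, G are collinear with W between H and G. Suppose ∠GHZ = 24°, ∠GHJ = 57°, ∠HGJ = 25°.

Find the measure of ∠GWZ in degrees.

∠GWZ = 49°

1. ∠GJZ = 24°  [same arc ZG]
2. ∠GWJ = 131°  [△JWG]
3. ∠GWZ = 49°  [linear pair at W on ZJ]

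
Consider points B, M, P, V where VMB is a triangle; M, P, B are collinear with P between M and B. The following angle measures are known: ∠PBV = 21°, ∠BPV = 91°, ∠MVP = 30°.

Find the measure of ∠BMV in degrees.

1. ∠MPV = 89°  [linear pair at P on MB]
2. ∠PMV = 61°  [△VMP]
3. ∠BMV = 61°  [P on ray MB]

∠BMV = 61°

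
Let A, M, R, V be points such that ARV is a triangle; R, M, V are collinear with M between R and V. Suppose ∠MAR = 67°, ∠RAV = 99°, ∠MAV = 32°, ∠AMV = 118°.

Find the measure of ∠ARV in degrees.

∠ARV = 51°

1. ∠AVM = 30°  [△AMV]
2. ∠AVR = 30°  [M on ray VR]
3. ∠ARV = 51°  [△ARV]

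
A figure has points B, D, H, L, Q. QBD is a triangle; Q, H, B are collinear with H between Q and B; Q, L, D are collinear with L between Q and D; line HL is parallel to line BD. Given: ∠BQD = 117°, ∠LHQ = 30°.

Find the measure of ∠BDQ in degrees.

∠BDQ = 33°

1. ∠HQL = 117°  [H on QB, L on QD]
2. ∠HLQ = 33°  [△QHL]
3. ∠BDQ = 33°  [HL∥BD, corresponding at L]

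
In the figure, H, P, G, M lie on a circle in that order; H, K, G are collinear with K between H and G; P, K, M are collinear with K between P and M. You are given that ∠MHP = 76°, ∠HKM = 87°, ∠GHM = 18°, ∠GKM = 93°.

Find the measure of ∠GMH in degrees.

∠GMH = 133°

1. ∠MGP = 104°  [cyclic HPGM, opposite ∠H+∠G]
2. ∠GPM = 18°  [same arc GM]
3. ∠GMP = 58°  [△PGM]
4. ∠HGM = 29°  [△GKM]
5. ∠GMH = 133°  [△HGM]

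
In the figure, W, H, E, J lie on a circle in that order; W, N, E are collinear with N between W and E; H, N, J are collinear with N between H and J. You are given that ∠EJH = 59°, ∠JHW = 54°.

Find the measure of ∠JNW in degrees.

1. ∠JEW = 54°  [same arc WJ]
2. ∠ENJ = 67°  [△ENJ]
3. ∠JNW = 113°  [linear pair at N on WE]

∠JNW = 113°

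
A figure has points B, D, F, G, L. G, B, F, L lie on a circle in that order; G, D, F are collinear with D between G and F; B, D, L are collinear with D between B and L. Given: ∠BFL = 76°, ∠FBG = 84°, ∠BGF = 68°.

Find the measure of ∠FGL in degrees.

∠FGL = 36°

1. ∠BLF = 68°  [same arc BF]
2. ∠FBL = 36°  [△BFL]
3. ∠FGL = 36°  [same arc FL]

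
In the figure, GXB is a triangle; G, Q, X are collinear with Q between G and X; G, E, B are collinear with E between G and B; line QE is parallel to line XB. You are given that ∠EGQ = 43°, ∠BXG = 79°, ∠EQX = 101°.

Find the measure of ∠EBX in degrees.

∠EBX = 58°

1. ∠BGX = 43°  [Q on GX, E on GB]
2. ∠GBX = 58°  [△GXB]
3. ∠EBX = 58°  [E on ray BG]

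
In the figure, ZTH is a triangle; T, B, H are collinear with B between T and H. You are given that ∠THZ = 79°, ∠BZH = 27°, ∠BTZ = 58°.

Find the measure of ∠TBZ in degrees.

∠TBZ = 106°

1. ∠BHZ = 79°  [B on ray HT]
2. ∠HBZ = 74°  [△ZBH]
3. ∠TBZ = 106°  [linear pair at B on TH]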